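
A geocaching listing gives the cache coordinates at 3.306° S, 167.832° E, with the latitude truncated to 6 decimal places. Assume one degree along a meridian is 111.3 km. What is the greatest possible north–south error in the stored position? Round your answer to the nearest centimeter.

Truncating at 6 decimal places can drop up to a full unit in the last place, so the latitude may be off by as much as 1e-06°.
North–south distance: 1e-06° × 111300 m/° = 0.1113 m.
That is 0.1113 m = 11.13 cm.

11 centimeters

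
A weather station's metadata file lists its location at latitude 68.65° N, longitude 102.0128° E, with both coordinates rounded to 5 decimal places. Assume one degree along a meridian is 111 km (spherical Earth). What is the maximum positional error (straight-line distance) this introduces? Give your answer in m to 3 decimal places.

0.591 m

Rounding to 5 decimal places leaves each coordinate within ±5e-06° of the true value.
North–south component: 5e-06° × 111000 = 0.555 m.
Longitude error → 5e-06 × 111000 × cos 68.65° = 5e-06 × 111000 × 0.3641 ≈ 0.202056 m.
The two errors are perpendicular, so the maximum displacement is √(0.555² + 0.202056²) ≈ 0.590636 m.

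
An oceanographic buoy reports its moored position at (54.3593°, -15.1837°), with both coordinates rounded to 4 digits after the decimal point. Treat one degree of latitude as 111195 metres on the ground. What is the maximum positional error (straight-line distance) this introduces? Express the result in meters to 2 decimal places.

Rounding to 4 decimal places leaves each coordinate within ±5e-05° of the true value.
N–S: 5e-05° × 111195 m/° = 5.55975 m.
East–west component at 54.3593°: 5e-05° × 111195 × cos 54.3593° ≈ 5e-05 × 64793.4 ≈ 3.23967 m.
Worst case both components are at the extreme and orthogonal: √(5.55975² + 3.23967²) ≈ 6.43477 m.

6.43 meters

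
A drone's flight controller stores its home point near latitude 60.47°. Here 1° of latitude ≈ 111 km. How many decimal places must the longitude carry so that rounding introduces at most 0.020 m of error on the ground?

At 60.47° one degree of longitude covers 111000 × cos 60.47° ≈ 111000 × 0.4929 ≈ 54709.6 m.
N decimal places → at most half a unit in the last place, 0.5 × 10⁻ᴺ° = 54709.6/2 × 10⁻ᴺ m.
Setting 27354.8 × 10⁻ᴺ ≤ 0.020 gives 10ᴺ ≥ 1.368e+06, i.e. N ≥ 6.14.
N = 6 would give 0.0274 m (too coarse); N = 7 gives 0.00274 m ≤ 0.020 m.

7 decimal places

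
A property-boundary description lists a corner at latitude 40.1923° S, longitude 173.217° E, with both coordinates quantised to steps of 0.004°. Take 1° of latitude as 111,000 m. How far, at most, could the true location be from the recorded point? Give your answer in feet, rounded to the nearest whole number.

With a 0.004° grid the true value lies within half a step, ±0.004°/2 = ±0.002°, of the stored one.
Latitude error → 0.002 × 111000 = 222 m along the meridian.
East–west component at 40.1923°: 0.002° × 111000 × cos 40.1923° ≈ 0.002 × 84791 ≈ 169.582 m.
The two errors are perpendicular, so the maximum displacement is √(222² + 169.582²) ≈ 279.36 m.
Converting: 279.36 m × 3.2808 ft/m ≈ 916.54 ft.

917 feet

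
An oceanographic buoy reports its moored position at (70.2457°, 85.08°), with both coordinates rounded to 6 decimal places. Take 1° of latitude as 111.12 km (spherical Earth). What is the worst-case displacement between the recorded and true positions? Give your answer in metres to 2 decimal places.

Rounding to 6 decimal places leaves each coordinate within ±5e-07° of the true value.
Latitude error → 5e-07 × 111120 = 0.05556 m along the meridian.
E–W at 70.2457°: 5e-07° × 111120 × cos 70.2457° = 5e-07 × 111120 × 0.3380 ≈ 0.0187786 m.
Combining orthogonally: (0.05556² + 0.0187786²)^½ ≈ 0.0586477 m.

0.06 metres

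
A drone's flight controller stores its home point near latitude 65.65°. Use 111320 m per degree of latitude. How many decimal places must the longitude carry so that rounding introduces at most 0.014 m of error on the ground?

7

At 65.65° one degree of longitude covers 111320 × cos 65.65° ≈ 111320 × 0.4123 ≈ 45898.3 m.
N decimal places → at most half a unit in the last place, 0.5 × 10⁻ᴺ° = 45898.3/2 × 10⁻ᴺ m.
Setting 22949.1 × 10⁻ᴺ ≤ 0.014 gives 10ᴺ ≥ 1.639e+06, i.e. N ≥ 6.21.
N = 6 would give 0.0229 m (too coarse); N = 7 gives 0.00229 m ≤ 0.014 m.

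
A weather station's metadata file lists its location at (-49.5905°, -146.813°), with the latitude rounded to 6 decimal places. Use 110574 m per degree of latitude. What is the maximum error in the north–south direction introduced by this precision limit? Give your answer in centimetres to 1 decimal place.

Rounding to 6 decimal places leaves the latitude within ±5e-07° of the true value.
North–south distance: 5e-07° × 110574 m/° = 0.055287 m.
That is 0.055287 m = 5.5287 cm.

5.5 centimetres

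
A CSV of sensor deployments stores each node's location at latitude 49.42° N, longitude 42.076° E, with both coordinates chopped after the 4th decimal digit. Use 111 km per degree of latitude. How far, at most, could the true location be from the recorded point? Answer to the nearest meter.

13 meters

Truncating at 4 decimal places can drop up to a full unit in the last place, so each coordinate may be off by as much as 0.0001°.
N–S: 0.0001° × 111000 m/° = 11.1 m.
E–W at 49.42°: 0.0001° × 111000 × cos 49.42° = 0.0001 × 111000 × 0.6505 ≈ 7.22065 m.
Combining orthogonally: (11.1² + 7.22065²)^½ ≈ 13.2419 m.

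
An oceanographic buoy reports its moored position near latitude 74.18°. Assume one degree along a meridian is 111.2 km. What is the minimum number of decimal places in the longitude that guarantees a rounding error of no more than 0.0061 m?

At 74.18° one degree of longitude covers 111200 × cos 74.18° ≈ 111200 × 0.2726 ≈ 30314.9 m.
N decimal places → at most half a unit in the last place, 0.5 × 10⁻ᴺ° = 30314.9/2 × 10⁻ᴺ m.
Need 0.5 × 30314.9 × 10⁻ᴺ ≤ 0.0061 → 10⁻ᴺ ≤ 4.024e-07, so N ≥ 6.40.
At 6 places the error can reach 0.0152 m, but 7 places keeps it to 0.00152 m.

7 decimal places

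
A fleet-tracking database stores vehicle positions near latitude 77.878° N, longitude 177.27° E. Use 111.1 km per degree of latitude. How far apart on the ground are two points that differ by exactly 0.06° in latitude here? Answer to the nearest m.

0.06° × 111100 m/° = 6666 m.

6666 m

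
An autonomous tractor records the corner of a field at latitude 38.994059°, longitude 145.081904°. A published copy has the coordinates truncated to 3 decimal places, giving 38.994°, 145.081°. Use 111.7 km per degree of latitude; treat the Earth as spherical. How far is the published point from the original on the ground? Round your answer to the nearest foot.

Δlat = 38.994059 − 38.994 = +0.000059°; Δlon = 145.081904 − 145.081 = +0.000904°.
N–S: 0.000059° × 111700 m/° = 6.5903 m.
East–west at this latitude: 0.000904° × 111700 × cos 38.994° ≈ 0.000904 × 86814.6 = 78.4804 m.
Combined displacement = (6.5903² + 78.4804²)^½ ≈ 78.7566 m.
Converting: 78.7566 m × 3.2808 ft/m ≈ 258.39 ft.

258 feet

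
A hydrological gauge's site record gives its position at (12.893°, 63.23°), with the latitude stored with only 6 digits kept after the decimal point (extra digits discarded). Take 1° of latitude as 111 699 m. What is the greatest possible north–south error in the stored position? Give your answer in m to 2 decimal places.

Truncating at 6 decimal places can drop up to a full unit in the last place, so the latitude may be off by as much as 1e-06°.
North–south distance: 1e-06° × 111699 m/° = 0.111699 m.

0.11 m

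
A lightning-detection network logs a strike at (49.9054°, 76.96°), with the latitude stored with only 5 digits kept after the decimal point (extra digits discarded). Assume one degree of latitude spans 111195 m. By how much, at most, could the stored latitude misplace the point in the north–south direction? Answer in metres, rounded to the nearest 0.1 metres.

1.1 metres

Truncating at 5 decimal places can drop up to a full unit in the last place, so the latitude may be off by as much as 1e-05°.
Along the meridian that is 1e-05° × 111195 m/° = 1.11195 m.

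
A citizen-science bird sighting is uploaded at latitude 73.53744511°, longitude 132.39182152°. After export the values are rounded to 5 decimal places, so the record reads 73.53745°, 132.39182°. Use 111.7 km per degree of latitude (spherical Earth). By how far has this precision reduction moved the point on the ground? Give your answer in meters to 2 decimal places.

Δlat = 73.53744511 − 73.53745 = -0.00000489°; Δlon = 132.39182152 − 132.39182 = +0.00000152°.
North–south shift: -0.00000489 × 111700 = -0.546213 m.
E–W at 73.5375°: 0.00000152° × 111700 × cos 73.5375° = 0.00000152 × 111700 × 0.2834 ≈ 0.0481148 m.
Hypotenuse of the two orthogonal shifts: √(0.546213² + 0.0481148²) = 0.548328 m.

0.55 meters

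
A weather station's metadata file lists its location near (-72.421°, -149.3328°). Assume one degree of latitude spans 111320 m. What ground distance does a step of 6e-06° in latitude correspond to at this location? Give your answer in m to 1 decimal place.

Along a meridian 6e-06° is 6e-06 × 111320 = 0.66792 m.

0.7 m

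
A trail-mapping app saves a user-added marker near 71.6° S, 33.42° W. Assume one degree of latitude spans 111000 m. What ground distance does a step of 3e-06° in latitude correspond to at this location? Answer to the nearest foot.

Along a meridian 3e-06° is 3e-06 × 111000 = 0.333 m.
In feet: 0.333 m ÷ 0.3048 ≈ 1.0925 ft.

1 feet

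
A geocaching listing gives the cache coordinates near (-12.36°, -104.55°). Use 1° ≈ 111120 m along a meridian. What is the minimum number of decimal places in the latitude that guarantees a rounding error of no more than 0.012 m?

One degree of latitude covers 111120 m.
With N decimal places the half-ulp bound is 0.5·10⁻ᴺ°, or 0.5·10⁻ᴺ × 111120 m on the ground.
Setting 55560 × 10⁻ᴺ ≤ 0.012 gives 10ᴺ ≥ 4.63e+06, i.e. N ≥ 6.67.
N = 6 would give 0.0556 m (too coarse); N = 7 gives 0.00556 m ≤ 0.012 m.

7 decimal places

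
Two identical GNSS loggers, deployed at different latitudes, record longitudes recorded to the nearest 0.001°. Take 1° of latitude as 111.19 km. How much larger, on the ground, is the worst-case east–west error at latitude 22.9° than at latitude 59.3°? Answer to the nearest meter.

23 meters

Rounding to 3 decimal places leaves the longitude within ±0.0005° of the true value.
Error at 22.9° = 0.0005° × 111190 × cos 22.9° ≈ 55.595 × 0.9212 = 51.213 m.
Error at 59.3° = 0.0005° × 111190 × cos 59.3° ≈ 55.595 × 0.5105 = 28.384 m.
Difference: 51.213 − 28.384 = 22.83 m.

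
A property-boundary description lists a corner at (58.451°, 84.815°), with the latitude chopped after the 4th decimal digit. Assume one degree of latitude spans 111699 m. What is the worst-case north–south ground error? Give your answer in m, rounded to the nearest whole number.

Truncating at 4 decimal places can drop up to a full unit in the last place, so the latitude may be off by as much as 0.0001°.
Along the meridian that is 0.0001° × 111699 m/° = 11.1699 m.

11 m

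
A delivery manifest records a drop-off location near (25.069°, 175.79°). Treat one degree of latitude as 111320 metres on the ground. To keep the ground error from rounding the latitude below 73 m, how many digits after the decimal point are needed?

3 decimal places

One degree of latitude covers 111320 m.
With N decimal places the half-ulp bound is 0.5·10⁻ᴺ°, or 0.5·10⁻ᴺ × 111320 m on the ground.
Setting 55660 × 10⁻ᴺ ≤ 73 gives 10ᴺ ≥ 762.5, i.e. N ≥ 2.88.
N = 2 would give 557 m (too coarse); N = 3 gives 55.7 m ≤ 73 m.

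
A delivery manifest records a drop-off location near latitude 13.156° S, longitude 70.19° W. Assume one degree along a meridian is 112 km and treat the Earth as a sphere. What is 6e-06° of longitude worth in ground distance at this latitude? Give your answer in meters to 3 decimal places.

At 13.156° a degree of longitude is 112000 × cos 13.156° ≈ 109060 m, so 6e-06° corresponds to 0.654363 m.

0.654 meters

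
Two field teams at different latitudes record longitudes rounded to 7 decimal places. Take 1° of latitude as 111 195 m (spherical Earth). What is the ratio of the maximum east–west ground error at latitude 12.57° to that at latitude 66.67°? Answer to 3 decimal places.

Rounding to 7 decimal places leaves the longitude within ±5e-08° of the true value.
Error at 12.57° = 5e-08° × 111195 × cos 12.57° ≈ 0.0055597 × 0.9760 = 0.0054265 m.
Error at 66.67° = 5e-08° × 111195 × cos 66.67° ≈ 0.0055597 × 0.3960 = 0.0022018 m.
The ratio reduces to cos 12.57° / cos 66.67° = 0.9760/0.3960 ≈ 2.4646.

2.465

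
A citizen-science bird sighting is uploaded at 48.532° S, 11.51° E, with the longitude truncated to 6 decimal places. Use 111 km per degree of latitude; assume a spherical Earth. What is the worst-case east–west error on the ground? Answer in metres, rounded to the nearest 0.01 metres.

0.07 metres

Truncating at 6 decimal places can drop up to a full unit in the last place, so the longitude may be off by as much as 1e-06°.
One degree of longitude at 48.532° is 111000 × cos 48.532° ≈ 111000 × 0.6622 = 73504.4 m.
Maximum E–W displacement: 1e-06 × 73504.4 = 0.0735044 m.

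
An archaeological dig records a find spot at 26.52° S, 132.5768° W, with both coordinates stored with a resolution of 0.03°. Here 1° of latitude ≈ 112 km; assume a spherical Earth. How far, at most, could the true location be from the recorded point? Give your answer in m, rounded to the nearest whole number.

2254 m

With a 0.03° grid the true value lies within half a step, ±0.03°/2 = ±0.015°, of the stored one.
Latitude error → 0.015 × 112000 = 1680 m along the meridian.
Longitude error → 0.015 × 112000 × cos 26.52° = 0.015 × 112000 × 0.8948 ≈ 1503.23 m.
Worst case both components are at the extreme and orthogonal: √(1680² + 1503.23²) ≈ 2254.35 m.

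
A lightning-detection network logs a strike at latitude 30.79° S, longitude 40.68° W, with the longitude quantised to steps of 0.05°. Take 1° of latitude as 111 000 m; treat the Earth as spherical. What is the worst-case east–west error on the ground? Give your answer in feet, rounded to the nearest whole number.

7821 feet

With a 0.05° grid the true value lies within half a step, ±0.05°/2 = ±0.025°, of the stored one.
One degree of longitude at 30.79° is 111000 × cos 30.79° ≈ 111000 × 0.8590 = 95354.5 m.
Maximum E–W displacement: 0.025 × 95354.5 = 2383.86 m.
In feet: 2383.86 m ÷ 0.3048 ≈ 7821.1 ft.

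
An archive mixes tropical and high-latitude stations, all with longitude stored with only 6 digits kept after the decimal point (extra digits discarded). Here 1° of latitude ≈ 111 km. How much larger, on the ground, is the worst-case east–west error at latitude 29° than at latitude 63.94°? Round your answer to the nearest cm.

5 cm

Truncating at 6 decimal places can drop up to a full unit in the last place, so the longitude may be off by as much as 1e-06°.
At 29°: 1e-06° × 111000 × cos 29° = 1e-06 × 111000 × 0.8746 ≈ 0.097083 m.
Error at 63.94° = 1e-06° × 111000 × cos 63.94° ≈ 0.111 × 0.4393 = 0.048764 m.
Difference: 0.097083 − 0.048764 = 0.048319 m.
That is 0.0483191 m = 4.8319 cm.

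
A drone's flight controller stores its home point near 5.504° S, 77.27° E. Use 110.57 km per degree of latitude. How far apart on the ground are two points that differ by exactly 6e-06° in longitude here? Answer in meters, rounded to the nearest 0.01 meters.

0.66 meters

6e-06° of longitude at 5.504° is 6e-06 × 110570 × cos 5.504° ≈ 6e-06 × 110060 = 0.660361 m.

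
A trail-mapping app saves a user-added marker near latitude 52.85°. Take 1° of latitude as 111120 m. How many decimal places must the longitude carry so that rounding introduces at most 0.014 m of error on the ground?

7 decimal places

At 52.85° one degree of longitude covers 111120 × cos 52.85° ≈ 111120 × 0.6039 ≈ 67105.8 m.
With N decimal places the half-ulp bound is 0.5·10⁻ᴺ°, or 0.5·10⁻ᴺ × 67105.8 m on the ground.
Setting 33552.9 × 10⁻ᴺ ≤ 0.014 gives 10ᴺ ≥ 2.397e+06, i.e. N ≥ 6.38.
At 6 places the error can reach 0.0336 m, but 7 places keeps it to 0.00336 m.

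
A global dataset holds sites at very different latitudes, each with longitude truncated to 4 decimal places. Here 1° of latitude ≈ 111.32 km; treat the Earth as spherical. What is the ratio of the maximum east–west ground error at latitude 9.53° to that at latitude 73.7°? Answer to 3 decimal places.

3.514

Truncating at 4 decimal places can drop up to a full unit in the last place, so the longitude may be off by as much as 0.0001°.
Error at 9.53° = 0.0001° × 111320 × cos 9.53° ≈ 11.132 × 0.9862 = 10.978 m.
Error at 73.7° = 0.0001° × 111320 × cos 73.7° ≈ 11.132 × 0.2807 = 3.1244 m.
Ratio: 10.978 / 3.1244 = cos 9.53° / cos 73.7° ≈ 3.5138.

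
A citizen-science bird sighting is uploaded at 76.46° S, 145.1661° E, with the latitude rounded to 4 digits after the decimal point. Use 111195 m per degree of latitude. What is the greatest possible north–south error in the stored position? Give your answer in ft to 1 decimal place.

18.2 ft

Rounding to 4 decimal places leaves the latitude within ±5e-05° of the true value.
So the N–S error is at most 5e-05 × 111195 = 5.55975 m.
In feet: 5.55975 m ÷ 0.3048 ≈ 18.241 ft.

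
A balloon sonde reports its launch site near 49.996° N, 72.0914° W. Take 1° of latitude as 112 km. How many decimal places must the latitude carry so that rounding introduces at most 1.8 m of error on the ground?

One degree of latitude covers 112000 m.
Rounding to N decimal places gives at most 0.5 × 10⁻ᴺ degrees of error, i.e. 0.5 × 10⁻ᴺ × 112000 m.
Need 0.5 × 112000 × 10⁻ᴺ ≤ 1.8 → 10⁻ᴺ ≤ 3.214e-05, so N ≥ 4.49.
At 4 places the error can reach 5.6 m, but 5 places keeps it to 0.56 m.

5 decimal places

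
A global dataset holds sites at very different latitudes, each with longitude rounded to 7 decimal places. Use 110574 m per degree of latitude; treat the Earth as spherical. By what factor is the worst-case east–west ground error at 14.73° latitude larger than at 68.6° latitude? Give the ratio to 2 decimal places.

2.65

Rounding to 7 decimal places leaves the longitude within ±5e-08° of the true value.
Error at 14.73° = 5e-08° × 110574 × cos 14.73° ≈ 0.0055287 × 0.9671 = 0.005347 m.
At 68.6°: 5e-08° × 110574 × cos 68.6° = 5e-08 × 110574 × 0.3649 ≈ 0.0020173 m.
Ratio: 0.005347 / 0.0020173 = cos 14.73° / cos 68.6° ≈ 2.6506.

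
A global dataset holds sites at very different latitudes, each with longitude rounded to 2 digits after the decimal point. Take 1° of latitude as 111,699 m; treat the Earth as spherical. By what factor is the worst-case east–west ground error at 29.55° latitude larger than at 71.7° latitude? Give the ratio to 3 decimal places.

2.771

Rounding to 2 decimal places leaves the longitude within ±0.005° of the true value.
At 29.55°: 0.005° × 111699 × cos 29.55° = 0.005 × 111699 × 0.8699 ≈ 485.85 m.
Error at 71.7° = 0.005° × 111699 × cos 71.7° ≈ 558.5 × 0.3140 = 175.36 m.
The ratio reduces to cos 29.55° / cos 71.7° = 0.8699/0.3140 ≈ 2.7705.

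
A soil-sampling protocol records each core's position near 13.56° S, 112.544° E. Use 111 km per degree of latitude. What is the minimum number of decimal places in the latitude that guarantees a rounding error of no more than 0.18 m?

6

One degree of latitude covers 111000 m.
With N decimal places the half-ulp bound is 0.5·10⁻ᴺ°, or 0.5·10⁻ᴺ × 111000 m on the ground.
Need 0.5 × 111000 × 10⁻ᴺ ≤ 0.18 → 10⁻ᴺ ≤ 3.243e-06, so N ≥ 5.49.
So 6 decimal places suffice (0.0555 m); 5 would allow up to 0.555 m.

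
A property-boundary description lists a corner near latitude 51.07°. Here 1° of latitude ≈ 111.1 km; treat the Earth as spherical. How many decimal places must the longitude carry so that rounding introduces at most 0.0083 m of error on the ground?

At 51.07° one degree of longitude covers 111100 × cos 51.07° ≈ 111100 × 0.6284 ≈ 69812 m.
With N decimal places the half-ulp bound is 0.5·10⁻ᴺ°, or 0.5·10⁻ᴺ × 69812 m on the ground.
Need 0.5 × 69812 × 10⁻ᴺ ≤ 0.0083 → 10⁻ᴺ ≤ 2.378e-07, so N ≥ 6.62.
So 7 decimal places suffice (0.00349 m); 6 would allow up to 0.0349 m.

7 decimal places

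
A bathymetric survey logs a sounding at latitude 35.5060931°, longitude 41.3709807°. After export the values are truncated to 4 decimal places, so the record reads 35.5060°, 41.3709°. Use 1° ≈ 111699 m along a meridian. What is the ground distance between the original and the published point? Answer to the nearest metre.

The latitude changed by +0.0000931° and the longitude by +0.0000807°.
North–south shift: 0.0000931 × 111699 = 10.3992 m.
E–W at 35.506°: 0.0000807° × 111699 × cos 35.506° = 0.0000807 × 111699 × 0.8141 ≈ 7.33798 m.
Hypotenuse of the two orthogonal shifts: √(10.3992² + 7.33798²) = 12.7275 m.

13 metres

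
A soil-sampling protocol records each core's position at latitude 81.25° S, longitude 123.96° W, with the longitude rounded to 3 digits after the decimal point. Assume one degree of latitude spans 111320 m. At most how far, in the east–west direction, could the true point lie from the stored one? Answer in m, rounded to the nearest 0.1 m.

Rounding to 3 decimal places leaves the longitude within ±0.0005° of the true value.
One degree of longitude at 81.25° is 111320 × cos 81.25° ≈ 111320 × 0.1521 = 16934.4 m.
East–west error: 0.0005° × 16934.4 m/° ≈ 8.46719 m.

8.5 m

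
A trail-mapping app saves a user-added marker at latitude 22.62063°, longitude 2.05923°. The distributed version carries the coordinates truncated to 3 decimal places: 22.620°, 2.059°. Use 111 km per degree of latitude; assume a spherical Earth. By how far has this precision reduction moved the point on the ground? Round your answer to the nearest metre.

The latitude changed by +0.00063° and the longitude by +0.00023°.
North–south shift: 0.00063 × 111000 = 69.93 m.
E–W at 22.62°: 0.00023° × 111000 × cos 22.62° = 0.00023 × 111000 × 0.9231 ≈ 23.5661 m.
Distance: √(69.93² + 23.5661²) ≈ 73.7941 m.

74 metres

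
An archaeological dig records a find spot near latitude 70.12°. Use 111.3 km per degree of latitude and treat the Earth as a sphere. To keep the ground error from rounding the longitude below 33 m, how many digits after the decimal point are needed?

3 decimal places

At 70.12° one degree of longitude covers 111300 × cos 70.12° ≈ 111300 × 0.3401 ≈ 37847.7 m.
With N decimal places the half-ulp bound is 0.5·10⁻ᴺ°, or 0.5·10⁻ᴺ × 37847.7 m on the ground.
Need 0.5 × 37847.7 × 10⁻ᴺ ≤ 33 → 10⁻ᴺ ≤ 1.744e-03, so N ≥ 2.76.
At 2 places the error can reach 189 m, but 3 places keeps it to 18.9 m.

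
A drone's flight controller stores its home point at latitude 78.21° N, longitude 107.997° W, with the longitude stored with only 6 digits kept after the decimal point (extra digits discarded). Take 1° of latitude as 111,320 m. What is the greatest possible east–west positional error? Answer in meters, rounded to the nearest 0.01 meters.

Truncating at 6 decimal places can drop up to a full unit in the last place, so the longitude may be off by as much as 1e-06°.
At latitude 78.21° a degree of longitude spans 111320 m × cos 78.21° = 111320 × 0.2043 ≈ 22745.5 m.
Maximum E–W displacement: 1e-06 × 22745.5 = 0.0227455 m.

0.02 meters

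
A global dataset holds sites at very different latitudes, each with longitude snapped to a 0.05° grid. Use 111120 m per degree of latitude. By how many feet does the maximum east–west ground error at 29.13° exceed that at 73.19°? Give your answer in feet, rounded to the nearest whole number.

With a 0.05° grid the true value lies within half a step, ±0.05°/2 = ±0.025°, of the stored one.
At 29.13°: 0.025° × 111120 × cos 29.13° = 0.025 × 111120 × 0.8735 ≈ 2426.6 m.
At 73.19°: 0.025° × 111120 × cos 73.19° = 0.025 × 111120 × 0.2892 ≈ 803.39 m.
Difference: 2426.6 − 803.39 = 1623.2 m.
Converting: 1623.24 m × 3.2808 ft/m ≈ 5325.6 ft.

5326 feet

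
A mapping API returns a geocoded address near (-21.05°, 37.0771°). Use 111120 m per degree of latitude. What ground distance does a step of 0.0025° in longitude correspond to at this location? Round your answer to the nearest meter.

259 meters

At 21.05° a degree of longitude is 111120 × cos 21.05° ≈ 103705 m, so 0.0025° corresponds to 259.262 m.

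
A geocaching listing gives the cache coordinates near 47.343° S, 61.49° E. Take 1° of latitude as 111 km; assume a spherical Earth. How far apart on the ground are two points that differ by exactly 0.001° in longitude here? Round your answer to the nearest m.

0.001° of longitude at 47.343° is 0.001 × 111000 × cos 47.343° ≈ 0.001 × 75214.5 = 75.2145 m.

75 m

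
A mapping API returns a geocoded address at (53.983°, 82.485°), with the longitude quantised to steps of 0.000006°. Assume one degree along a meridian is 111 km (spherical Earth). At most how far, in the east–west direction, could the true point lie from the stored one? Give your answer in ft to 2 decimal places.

0.64 ft

With a 0.000006° grid the true value lies within half a step, ±0.000006°/2 = ±3e-06°, of the stored one.
At latitude 53.983° a degree of longitude spans 111000 m × cos 53.983° = 111000 × 0.5880 ≈ 65270.8 m.
So at most 3e-06° × 65270.8 ≈ 0.195812 m east–west.
In feet: 0.195812 m ÷ 0.3048 ≈ 0.64243 ft.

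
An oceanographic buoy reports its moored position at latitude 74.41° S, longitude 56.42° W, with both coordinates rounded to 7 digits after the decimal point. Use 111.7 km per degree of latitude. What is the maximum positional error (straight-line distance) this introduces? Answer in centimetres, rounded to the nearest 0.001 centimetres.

0.578 centimetres

Rounding to 7 decimal places leaves each coordinate within ±5e-08° of the true value.
Latitude error → 5e-08 × 111700 = 0.005585 m along the meridian.
East–west component at 74.41°: 5e-08° × 111700 × cos 74.41° ≈ 5e-08 × 30019.6 ≈ 0.00150098 m.
Worst case both components are at the extreme and orthogonal: √(0.005585² + 0.00150098²) ≈ 0.00578318 m.
That is 0.00578318 m = 0.57832 cm.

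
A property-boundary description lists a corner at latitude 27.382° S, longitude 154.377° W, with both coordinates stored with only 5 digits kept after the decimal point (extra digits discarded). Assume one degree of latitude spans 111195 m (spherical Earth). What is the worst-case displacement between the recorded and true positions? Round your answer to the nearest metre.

1 metres

Truncating at 5 decimal places can drop up to a full unit in the last place, so each coordinate may be off by as much as 1e-05°.
N–S: 1e-05° × 111195 m/° = 1.11195 m.
Longitude error → 1e-05 × 111195 × cos 27.382° = 1e-05 × 111195 × 0.8880 ≈ 0.987367 m.
Combining orthogonally: (1.11195² + 0.987367²)^½ ≈ 1.48705 m.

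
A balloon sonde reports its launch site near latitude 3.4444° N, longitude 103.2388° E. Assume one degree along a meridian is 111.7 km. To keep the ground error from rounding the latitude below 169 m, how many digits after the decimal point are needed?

One degree of latitude covers 111700 m.
N decimal places → at most half a unit in the last place, 0.5 × 10⁻ᴺ° = 111700/2 × 10⁻ᴺ m.
Setting 55850 × 10⁻ᴺ ≤ 169 gives 10ᴺ ≥ 330.5, i.e. N ≥ 2.52.
So 3 decimal places suffice (55.9 m); 2 would allow up to 558 m.

3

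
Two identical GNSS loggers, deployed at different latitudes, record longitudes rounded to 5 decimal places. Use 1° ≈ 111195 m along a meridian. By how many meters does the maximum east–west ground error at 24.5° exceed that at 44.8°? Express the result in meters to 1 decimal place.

Rounding to 5 decimal places leaves the longitude within ±5e-06° of the true value.
Error at 24.5° = 5e-06° × 111195 × cos 24.5° ≈ 0.55597 × 0.9100 = 0.50592 m.
At 44.8°: 5e-06° × 111195 × cos 44.8° = 5e-06 × 111195 × 0.7096 ≈ 0.3945 m.
Difference: 0.50592 − 0.3945 = 0.11141 m.

0.1 meters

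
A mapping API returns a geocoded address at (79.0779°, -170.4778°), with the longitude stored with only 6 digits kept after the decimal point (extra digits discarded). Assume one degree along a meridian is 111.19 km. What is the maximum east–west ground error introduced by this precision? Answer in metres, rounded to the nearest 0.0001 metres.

Truncating at 6 decimal places can drop up to a full unit in the last place, so the longitude may be off by as much as 1e-06°.
Parallels shrink by cos φ, so at 79.0779° a degree of longitude is 111190 × 0.1895 ≈ 21067.6 m.
East–west error: 1e-06° × 21067.6 m/° ≈ 0.0210676 m.

0.0211 metres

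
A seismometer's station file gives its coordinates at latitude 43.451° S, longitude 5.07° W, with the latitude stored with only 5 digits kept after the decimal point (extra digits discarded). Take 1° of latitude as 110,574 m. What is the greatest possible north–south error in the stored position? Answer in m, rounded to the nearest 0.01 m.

Truncating at 5 decimal places can drop up to a full unit in the last place, so the latitude may be off by as much as 1e-05°.
Along the meridian that is 1e-05° × 110574 m/° = 1.10574 m.

1.11 m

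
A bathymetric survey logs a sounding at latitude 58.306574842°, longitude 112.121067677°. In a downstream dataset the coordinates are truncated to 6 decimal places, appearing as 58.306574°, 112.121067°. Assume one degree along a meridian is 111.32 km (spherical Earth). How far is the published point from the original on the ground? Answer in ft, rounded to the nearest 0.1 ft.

0.3 ft

The latitude changed by +0.000000842° and the longitude by +0.000000677°.
N–S: 0.000000842° × 111320 m/° = 0.0937314 m.
E–W at 58.3066°: 0.000000677° × 111320 × cos 58.3066° = 0.000000677 × 111320 × 0.5254 ≈ 0.0395941 m.
Distance: √(0.0937314² + 0.0395941²) ≈ 0.101751 m.
In feet: 0.101751 m ÷ 0.3048 ≈ 0.33383 ft.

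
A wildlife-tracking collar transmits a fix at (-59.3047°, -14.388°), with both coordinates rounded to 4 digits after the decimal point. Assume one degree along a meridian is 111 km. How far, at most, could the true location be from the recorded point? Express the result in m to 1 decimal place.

6.2 m

Rounding to 4 decimal places leaves each coordinate within ±5e-05° of the true value.
Latitude error → 5e-05 × 111000 = 5.55 m along the meridian.
E–W at 59.3047°: 5e-05° × 111000 × cos 59.3047° = 5e-05 × 111000 × 0.5105 ≈ 2.83312 m.
The two errors are perpendicular, so the maximum displacement is √(5.55² + 2.83312²) ≈ 6.2313 m.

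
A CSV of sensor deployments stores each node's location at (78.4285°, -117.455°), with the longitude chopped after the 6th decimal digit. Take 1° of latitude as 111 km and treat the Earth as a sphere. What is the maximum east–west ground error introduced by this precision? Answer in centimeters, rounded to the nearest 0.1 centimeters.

Truncating at 6 decimal places can drop up to a full unit in the last place, so the longitude may be off by as much as 1e-06°.
One degree of longitude at 78.4285° is 111000 × cos 78.4285° ≈ 111000 × 0.2006 = 22265.6 m.
East–west error: 1e-06° × 22265.6 m/° ≈ 0.0222656 m.
That is 0.0222656 m = 2.2266 cm.

2.2 centimeters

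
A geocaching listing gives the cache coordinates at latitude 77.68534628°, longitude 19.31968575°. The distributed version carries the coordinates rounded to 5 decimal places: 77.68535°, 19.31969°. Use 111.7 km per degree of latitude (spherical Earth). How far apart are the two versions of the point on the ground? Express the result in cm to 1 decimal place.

Δlat = 77.68534628 − 77.68535 = -0.00000372°; Δlon = 19.31968575 − 19.31969 = -0.00000425°.
N–S: -0.00000372° × 111700 m/° = -0.415524 m.
E–W at 77.6853°: -0.00000425° × 111700 × cos 77.6853° = -0.00000425 × 111700 × 0.2133 ≈ -0.101249 m.
Distance: √(0.415524² + 0.101249²) ≈ 0.427682 m.
That is 0.427682 m = 42.768 cm.

42.8 cm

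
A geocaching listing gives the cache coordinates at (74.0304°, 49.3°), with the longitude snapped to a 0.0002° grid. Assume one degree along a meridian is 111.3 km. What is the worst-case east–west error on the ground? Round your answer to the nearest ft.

10 ft

With a 0.0002° grid the true value lies within half a step, ±0.0002°/2 = ±0.0001°, of the stored one.
Parallels shrink by cos φ, so at 74.0304° a degree of longitude is 111300 × 0.2751 ≈ 30621.7 m.
East–west error: 0.0001° × 30621.7 m/° ≈ 3.06217 m.
In feet: 3.06217 m ÷ 0.3048 ≈ 10.046 ft.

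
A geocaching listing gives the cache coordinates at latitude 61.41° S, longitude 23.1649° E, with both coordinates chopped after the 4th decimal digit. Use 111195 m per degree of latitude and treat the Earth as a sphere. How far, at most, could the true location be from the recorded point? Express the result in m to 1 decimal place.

Truncating at 4 decimal places can drop up to a full unit in the last place, so each coordinate may be off by as much as 0.0001°.
N–S: 0.0001° × 111195 m/° = 11.1195 m.
East–west component at 61.41°: 0.0001° × 111195 × cos 61.41° ≈ 0.0001 × 53211.1 ≈ 5.32111 m.
The two errors are perpendicular, so the maximum displacement is √(11.1195² + 5.32111²) ≈ 12.3271 m.

12.3 m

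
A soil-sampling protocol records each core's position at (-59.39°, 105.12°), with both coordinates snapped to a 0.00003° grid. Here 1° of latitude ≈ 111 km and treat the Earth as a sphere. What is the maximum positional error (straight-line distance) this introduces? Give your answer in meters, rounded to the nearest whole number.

With a 0.00003° grid the true value lies within half a step, ±0.00003°/2 = ±1.5e-05°, of the stored one.
Latitude error → 1.5e-05 × 111000 = 1.665 m along the meridian.
E–W at 59.39°: 1.5e-05° × 111000 × cos 59.39° = 1.5e-05 × 111000 × 0.5092 ≈ 0.847804 m.
The two errors are perpendicular, so the maximum displacement is √(1.665² + 0.847804²) ≈ 1.86842 m.

2 meters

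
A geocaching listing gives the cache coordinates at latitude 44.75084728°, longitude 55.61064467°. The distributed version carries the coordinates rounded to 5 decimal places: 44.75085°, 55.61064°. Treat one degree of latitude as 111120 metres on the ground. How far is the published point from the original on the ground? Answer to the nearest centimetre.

48 centimetres

The latitude changed by -0.00000272° and the longitude by +0.00000467°.
N–S: -0.00000272° × 111120 m/° = -0.302246 m.
East–west at this latitude: 0.00000467° × 111120 × cos 44.7508° ≈ 0.00000467 × 78914.6 = 0.368531 m.
Distance: √(0.302246² + 0.368531²) ≈ 0.476622 m.
That is 0.476622 m = 47.662 cm.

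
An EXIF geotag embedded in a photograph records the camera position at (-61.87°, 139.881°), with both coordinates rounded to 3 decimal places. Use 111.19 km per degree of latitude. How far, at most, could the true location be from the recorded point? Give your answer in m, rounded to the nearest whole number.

Rounding to 3 decimal places leaves each coordinate within ±0.0005° of the true value.
N–S: 0.0005° × 111190 m/° = 55.595 m.
East–west component at 61.87°: 0.0005° × 111190 × cos 61.87° ≈ 0.0005 × 52423.2 ≈ 26.2116 m.
Worst case both components are at the extreme and orthogonal: √(55.595² + 26.2116²) ≈ 61.4642 m.

61 m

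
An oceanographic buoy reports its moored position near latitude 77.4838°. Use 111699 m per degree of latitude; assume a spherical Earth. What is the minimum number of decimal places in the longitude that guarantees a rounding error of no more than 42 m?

3 decimal places

At 77.4838° one degree of longitude covers 111699 × cos 77.4838° ≈ 111699 × 0.2167 ≈ 24206.9 m.
Rounding to N decimal places gives at most 0.5 × 10⁻ᴺ degrees of error, i.e. 0.5 × 10⁻ᴺ × 24206.9 m.
Need 0.5 × 24206.9 × 10⁻ᴺ ≤ 42 → 10⁻ᴺ ≤ 3.470e-03, so N ≥ 2.46.
N = 2 would give 121 m (too coarse); N = 3 gives 12.1 m ≤ 42 m.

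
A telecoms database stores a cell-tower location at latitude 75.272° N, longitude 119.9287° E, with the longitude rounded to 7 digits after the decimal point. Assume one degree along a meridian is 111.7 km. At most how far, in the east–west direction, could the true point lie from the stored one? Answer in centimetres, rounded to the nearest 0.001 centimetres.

0.142 centimetres

Rounding to 7 decimal places leaves the longitude within ±5e-08° of the true value.
One degree of longitude at 75.272° is 111700 × cos 75.272° ≈ 111700 × 0.2542 = 28397.6 m.
East–west error: 5e-08° × 28397.6 m/° ≈ 0.00141988 m.
That is 0.00141988 m = 0.14199 cm.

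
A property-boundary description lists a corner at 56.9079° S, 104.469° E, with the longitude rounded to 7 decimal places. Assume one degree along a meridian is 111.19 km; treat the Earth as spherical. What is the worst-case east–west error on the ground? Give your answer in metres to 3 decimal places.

Rounding to 7 decimal places leaves the longitude within ±5e-08° of the true value.
Parallels shrink by cos φ, so at 56.9079° a degree of longitude is 111190 × 0.5460 ≈ 60708.2 m.
So at most 5e-08° × 60708.2 ≈ 0.00303541 m east–west.

0.003 metres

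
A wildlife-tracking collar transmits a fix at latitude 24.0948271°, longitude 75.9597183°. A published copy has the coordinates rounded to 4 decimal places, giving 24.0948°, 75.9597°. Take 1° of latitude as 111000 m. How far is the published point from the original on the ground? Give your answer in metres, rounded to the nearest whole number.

Δlat = 24.0948271 − 24.0948 = +0.0000271°; Δlon = 75.9597183 − 75.9597 = +0.0000183°.
N–S: 0.0000271° × 111000 m/° = 3.0081 m.
E–W at 24.0948°: 0.0000183° × 111000 × cos 24.0948° = 0.0000183 × 111000 × 0.9129 ≈ 1.85432 m.
Hypotenuse of the two orthogonal shifts: √(3.0081² + 1.85432²) = 3.53372 m.

4 metres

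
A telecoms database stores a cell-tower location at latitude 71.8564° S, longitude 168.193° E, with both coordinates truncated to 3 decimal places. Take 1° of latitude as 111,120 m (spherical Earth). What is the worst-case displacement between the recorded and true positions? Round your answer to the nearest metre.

Truncating at 3 decimal places can drop up to a full unit in the last place, so each coordinate may be off by as much as 0.001°.
Latitude error → 0.001 × 111120 = 111.12 m along the meridian.
Longitude error → 0.001 × 111120 × cos 71.8564° = 0.001 × 111120 × 0.3114 ≈ 34.6027 m.
The two errors are perpendicular, so the maximum displacement is √(111.12² + 34.6027²) ≈ 116.383 m.

116 metres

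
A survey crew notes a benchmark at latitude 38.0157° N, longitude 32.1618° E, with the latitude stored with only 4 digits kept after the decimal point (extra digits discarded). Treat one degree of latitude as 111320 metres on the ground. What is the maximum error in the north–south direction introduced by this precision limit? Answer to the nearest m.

Truncating at 4 decimal places can drop up to a full unit in the last place, so the latitude may be off by as much as 0.0001°.
Along the meridian that is 0.0001° × 111320 m/° = 11.132 m.

11 m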